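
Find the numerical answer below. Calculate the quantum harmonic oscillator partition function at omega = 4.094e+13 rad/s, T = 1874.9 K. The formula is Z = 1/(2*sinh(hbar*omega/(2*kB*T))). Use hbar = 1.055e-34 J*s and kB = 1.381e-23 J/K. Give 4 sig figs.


Step 1: Compute x = hbar*omega/(kB*T) = 1.055e-34*4.094e+13/(1.381e-23*1874.9) = 0.1668
Step 2: x/2 = 0.08341
Step 3: sinh(x/2) = 0.0835
Step 4: Z = 1/(2*0.0835) = 5.988

5.988


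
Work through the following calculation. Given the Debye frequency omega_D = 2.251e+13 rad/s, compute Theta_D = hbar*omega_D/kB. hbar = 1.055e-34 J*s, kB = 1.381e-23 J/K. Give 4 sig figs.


Step 1: hbar*omega_D = 1.055e-34 * 2.251e+13 = 2.375e-21 J
Step 2: Theta_D = 2.375e-21 / 1.381e-23
Step 3: Theta_D = 172 K

172


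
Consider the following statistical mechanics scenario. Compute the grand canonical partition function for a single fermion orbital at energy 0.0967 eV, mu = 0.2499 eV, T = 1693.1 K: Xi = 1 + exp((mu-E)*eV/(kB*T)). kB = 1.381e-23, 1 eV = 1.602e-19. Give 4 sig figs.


Step 1: (mu - E) = 0.2499 - 0.0967 = 0.1532 eV
Step 2: x = (mu-E)*eV/(kB*T) = 0.1532*1.602e-19/(1.381e-23*1693.1) = 1.05
Step 3: exp(x) = 2.857
Step 4: Xi = 1 + 2.857 = 3.857

3.857


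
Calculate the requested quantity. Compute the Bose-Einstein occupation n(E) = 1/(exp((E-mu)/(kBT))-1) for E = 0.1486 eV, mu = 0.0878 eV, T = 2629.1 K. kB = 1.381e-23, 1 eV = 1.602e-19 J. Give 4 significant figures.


Step 1: (E - mu) = 0.0608 eV
Step 2: x = (E-mu)*eV/(kB*T) = 0.0608*1.602e-19/(1.381e-23*2629.1) = 0.2683
Step 3: exp(x) = 1.308
Step 4: n = 1/(exp(x)-1) = 3.25

3.25


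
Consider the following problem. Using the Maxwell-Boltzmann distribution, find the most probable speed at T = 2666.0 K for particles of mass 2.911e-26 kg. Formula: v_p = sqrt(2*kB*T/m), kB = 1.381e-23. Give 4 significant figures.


Step 1: Numerator = 2*kB*T = 2*1.381e-23*2666.0 = 7.363e-20
Step 2: Ratio = 7.363e-20 / 2.911e-26 = 2.53e+06
Step 3: v_p = sqrt(2.53e+06) = 1590 m/s

1590


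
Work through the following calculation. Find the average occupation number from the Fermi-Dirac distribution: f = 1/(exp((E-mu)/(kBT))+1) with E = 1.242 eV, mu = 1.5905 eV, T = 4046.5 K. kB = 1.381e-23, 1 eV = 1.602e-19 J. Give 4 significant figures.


Step 1: (E - mu) = 1.242 - 1.5905 = -0.3485 eV
Step 2: Convert: (E-mu)*eV = -5.583e-20 J
Step 3: x = (E-mu)*eV/(kB*T) = -0.9991
Step 4: f = 1/(exp(-0.9991)+1) = 0.7309

0.7309


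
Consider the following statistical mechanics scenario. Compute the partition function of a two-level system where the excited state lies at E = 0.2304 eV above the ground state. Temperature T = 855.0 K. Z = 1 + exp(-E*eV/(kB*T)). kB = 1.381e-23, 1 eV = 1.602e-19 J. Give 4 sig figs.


Step 1: Compute beta*E = E*eV/(kB*T) = 0.2304*1.602e-19/(1.381e-23*855.0) = 3.126
Step 2: exp(-beta*E) = exp(-3.126) = 0.04389
Step 3: Z = 1 + 0.04389 = 1.044

1.044


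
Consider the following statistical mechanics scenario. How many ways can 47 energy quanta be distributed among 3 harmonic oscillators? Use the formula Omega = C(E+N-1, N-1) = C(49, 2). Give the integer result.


Step 1: Use binomial coefficient C(49, 2)
Step 2: Numerator = 49! / 47!
Step 3: Denominator = 2!
Step 4: Omega = 1176

1176


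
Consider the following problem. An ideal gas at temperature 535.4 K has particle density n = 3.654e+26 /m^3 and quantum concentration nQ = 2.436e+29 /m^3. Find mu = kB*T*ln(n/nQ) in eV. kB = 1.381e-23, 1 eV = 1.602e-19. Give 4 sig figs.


Step 1: n/nQ = 3.654e+26/2.436e+29 = 0.0015
Step 2: ln(n/nQ) = -6.502
Step 3: mu = kB*T*ln(n/nQ) = 7.394e-21*-6.502 = -4.808e-20 J
Step 4: Convert to eV: -4.808e-20/1.602e-19 = -0.3001 eV

-0.3001


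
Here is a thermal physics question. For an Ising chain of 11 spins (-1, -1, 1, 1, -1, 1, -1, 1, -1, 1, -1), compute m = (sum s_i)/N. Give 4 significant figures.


Step 1: Count up spins (+1): 5, down spins (-1): 6
Step 2: Total magnetization M = 5 - 6 = -1
Step 3: m = M/N = -1/11 = -0.09091

-0.09091


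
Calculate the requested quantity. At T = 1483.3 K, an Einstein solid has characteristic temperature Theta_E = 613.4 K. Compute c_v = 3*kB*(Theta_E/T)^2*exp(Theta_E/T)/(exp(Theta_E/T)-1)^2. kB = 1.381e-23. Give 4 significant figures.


Step 1: x = Theta_E/T = 613.4/1483.3 = 0.4135
Step 2: x^2 = 0.171
Step 3: exp(x) = 1.512
Step 4: c_v = 3*1.381e-23*0.171*1.512/(1.512-1)^2 = 4.084e-23

4.084e-23


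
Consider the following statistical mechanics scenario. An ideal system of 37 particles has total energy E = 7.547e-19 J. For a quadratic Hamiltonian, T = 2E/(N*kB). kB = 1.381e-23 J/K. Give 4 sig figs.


Step 1: Numerator = 2*E = 2*7.547e-19 = 1.509e-18 J
Step 2: Denominator = N*kB = 37*1.381e-23 = 5.11e-22
Step 3: T = 1.509e-18 / 5.11e-22 = 2954 K

2954


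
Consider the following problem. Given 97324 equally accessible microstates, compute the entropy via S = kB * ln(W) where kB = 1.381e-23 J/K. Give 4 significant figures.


Step 1: ln(W) = ln(97324) = 11.49
Step 2: S = kB * ln(W) = 1.381e-23 * 11.49
Step 3: S = 1.586e-22 J/K

1.586e-22


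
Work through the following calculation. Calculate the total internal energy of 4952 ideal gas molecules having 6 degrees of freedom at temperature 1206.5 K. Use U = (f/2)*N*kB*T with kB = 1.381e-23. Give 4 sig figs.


Step 1: f/2 = 6/2 = 3.0
Step 2: N*kB*T = 4952*1.381e-23*1206.5 = 8.251e-17
Step 3: U = 3.0 * 8.251e-17 = 2.475e-16 J

2.475e-16


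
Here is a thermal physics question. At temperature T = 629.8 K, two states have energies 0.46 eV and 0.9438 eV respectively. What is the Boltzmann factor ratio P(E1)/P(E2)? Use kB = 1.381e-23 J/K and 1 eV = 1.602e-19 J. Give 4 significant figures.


Step 1: Compute energy difference dE = E1 - E2 = 0.46 - 0.9438 = -0.4838 eV
Step 2: Convert to Joules: dE_J = -0.4838 * 1.602e-19 = -7.75e-20 J
Step 3: Compute exponent = -dE_J / (kB * T) = -(-7.75e-20) / (1.381e-23 * 629.8) = 8.911
Step 4: P(E1)/P(E2) = exp(8.911) = 7414

7414


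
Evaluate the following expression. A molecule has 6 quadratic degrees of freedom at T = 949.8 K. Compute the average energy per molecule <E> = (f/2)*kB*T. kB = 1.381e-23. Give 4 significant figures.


Step 1: f/2 = 6/2 = 3
Step 2: kB*T = 1.381e-23 * 949.8 = 1.312e-20
Step 3: <E> = 3 * 1.312e-20 = 3.935e-20 J

3.935e-20


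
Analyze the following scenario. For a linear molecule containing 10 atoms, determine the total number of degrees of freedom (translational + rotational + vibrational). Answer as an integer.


Step 1: Translational DOF = 3
Step 2: Rotational DOF (linear) = 2
Step 3: Vibrational DOF = 3*10 - 5 = 25
Step 4: Total = 3 + 2 + 25 = 30

30


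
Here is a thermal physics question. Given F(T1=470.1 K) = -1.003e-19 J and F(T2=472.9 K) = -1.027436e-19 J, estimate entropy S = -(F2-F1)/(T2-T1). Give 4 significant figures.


Step 1: dF = F2 - F1 = -1.027436e-19 - (-1.003e-19) = -2.4436e-21 J
Step 2: dT = T2 - T1 = 472.9 - 470.1 = 2.8 K
Step 3: S = -dF/dT = -(-2.4436e-21)/2.8 = 8.727e-22 J/K

8.727e-22


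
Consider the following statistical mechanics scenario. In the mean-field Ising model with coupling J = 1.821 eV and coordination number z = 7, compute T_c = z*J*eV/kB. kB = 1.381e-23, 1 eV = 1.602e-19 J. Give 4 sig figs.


Step 1: z*J = 7*1.821 = 12.75 eV
Step 2: Convert to Joules: 12.75*1.602e-19 = 2.042e-18 J
Step 3: T_c = 2.042e-18 / 1.381e-23 = 1.479e+05 K

1.479e+05


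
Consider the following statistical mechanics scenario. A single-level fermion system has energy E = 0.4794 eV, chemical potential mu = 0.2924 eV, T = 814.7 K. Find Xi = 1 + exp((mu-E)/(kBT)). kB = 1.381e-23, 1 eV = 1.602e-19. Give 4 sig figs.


Step 1: (mu - E) = 0.2924 - 0.4794 = -0.187 eV
Step 2: x = (mu-E)*eV/(kB*T) = -0.187*1.602e-19/(1.381e-23*814.7) = -2.663
Step 3: exp(x) = 0.06976
Step 4: Xi = 1 + 0.06976 = 1.07

1.07


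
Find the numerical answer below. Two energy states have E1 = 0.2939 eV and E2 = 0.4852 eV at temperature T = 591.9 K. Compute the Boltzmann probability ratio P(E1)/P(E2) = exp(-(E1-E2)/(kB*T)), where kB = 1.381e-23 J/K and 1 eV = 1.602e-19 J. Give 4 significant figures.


Step 1: Compute energy difference dE = E1 - E2 = 0.2939 - 0.4852 = -0.1913 eV
Step 2: Convert to Joules: dE_J = -0.1913 * 1.602e-19 = -3.065e-20 J
Step 3: Compute exponent = -dE_J / (kB * T) = -(-3.065e-20) / (1.381e-23 * 591.9) = 3.749
Step 4: P(E1)/P(E2) = exp(3.749) = 42.49

42.49


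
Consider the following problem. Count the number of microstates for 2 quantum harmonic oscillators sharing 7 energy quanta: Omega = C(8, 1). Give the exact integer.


Step 1: Use binomial coefficient C(8, 1)
Step 2: Numerator = 8! / 7!
Step 3: Denominator = 1!
Step 4: Omega = 8

8


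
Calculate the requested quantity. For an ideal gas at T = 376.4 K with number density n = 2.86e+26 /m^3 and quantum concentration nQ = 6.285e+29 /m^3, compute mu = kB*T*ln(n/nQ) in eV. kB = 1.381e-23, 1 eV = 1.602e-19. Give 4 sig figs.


Step 1: n/nQ = 2.86e+26/6.285e+29 = 0.0004551
Step 2: ln(n/nQ) = -7.695
Step 3: mu = kB*T*ln(n/nQ) = 5.198e-21*-7.695 = -4e-20 J
Step 4: Convert to eV: -4e-20/1.602e-19 = -0.2497 eV

-0.2497


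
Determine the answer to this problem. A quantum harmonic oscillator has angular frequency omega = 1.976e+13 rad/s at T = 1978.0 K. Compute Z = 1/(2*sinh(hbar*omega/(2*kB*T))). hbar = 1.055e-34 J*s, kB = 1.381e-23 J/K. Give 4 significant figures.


Step 1: Compute x = hbar*omega/(kB*T) = 1.055e-34*1.976e+13/(1.381e-23*1978.0) = 0.07632
Step 2: x/2 = 0.03816
Step 3: sinh(x/2) = 0.03817
Step 4: Z = 1/(2*0.03817) = 13.1

13.1


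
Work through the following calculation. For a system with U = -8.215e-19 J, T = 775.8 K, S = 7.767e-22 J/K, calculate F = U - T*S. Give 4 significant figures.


Step 1: T*S = 775.8 * 7.767e-22 = 6.026e-19 J
Step 2: F = U - T*S = -8.215e-19 - 6.026e-19
Step 3: F = -1.424e-18 J

-1.424e-18


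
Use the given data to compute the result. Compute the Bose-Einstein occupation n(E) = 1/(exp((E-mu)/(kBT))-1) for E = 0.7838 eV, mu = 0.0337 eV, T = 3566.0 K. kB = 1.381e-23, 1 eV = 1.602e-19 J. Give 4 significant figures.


Step 1: (E - mu) = 0.7501 eV
Step 2: x = (E-mu)*eV/(kB*T) = 0.7501*1.602e-19/(1.381e-23*3566.0) = 2.44
Step 3: exp(x) = 11.47
Step 4: n = 1/(exp(x)-1) = 0.09547

0.09547


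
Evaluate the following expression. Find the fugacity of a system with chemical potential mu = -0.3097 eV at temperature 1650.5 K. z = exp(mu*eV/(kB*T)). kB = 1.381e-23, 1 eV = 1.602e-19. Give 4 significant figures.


Step 1: Convert mu to Joules: -0.3097*1.602e-19 = -4.961e-20 J
Step 2: kB*T = 1.381e-23*1650.5 = 2.279e-20 J
Step 3: mu/(kB*T) = -2.177
Step 4: z = exp(-2.177) = 0.1134

0.1134


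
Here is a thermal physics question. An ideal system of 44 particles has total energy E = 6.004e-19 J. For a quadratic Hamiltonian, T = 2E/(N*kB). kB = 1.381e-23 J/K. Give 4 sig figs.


Step 1: Numerator = 2*E = 2*6.004e-19 = 1.201e-18 J
Step 2: Denominator = N*kB = 44*1.381e-23 = 6.076e-22
Step 3: T = 1.201e-18 / 6.076e-22 = 1976 K

1976


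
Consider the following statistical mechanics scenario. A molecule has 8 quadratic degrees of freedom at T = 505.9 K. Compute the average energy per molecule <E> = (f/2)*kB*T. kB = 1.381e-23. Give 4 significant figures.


Step 1: f/2 = 8/2 = 4
Step 2: kB*T = 1.381e-23 * 505.9 = 6.986e-21
Step 3: <E> = 4 * 6.986e-21 = 2.795e-20 J

2.795e-20


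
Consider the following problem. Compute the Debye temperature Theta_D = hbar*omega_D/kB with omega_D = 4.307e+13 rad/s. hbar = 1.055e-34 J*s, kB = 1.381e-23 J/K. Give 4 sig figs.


Step 1: hbar*omega_D = 1.055e-34 * 4.307e+13 = 4.544e-21 J
Step 2: Theta_D = 4.544e-21 / 1.381e-23
Step 3: Theta_D = 329 K

329


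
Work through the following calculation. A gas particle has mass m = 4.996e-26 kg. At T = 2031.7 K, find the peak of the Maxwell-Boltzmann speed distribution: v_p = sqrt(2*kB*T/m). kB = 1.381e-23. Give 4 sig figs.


Step 1: Numerator = 2*kB*T = 2*1.381e-23*2031.7 = 5.612e-20
Step 2: Ratio = 5.612e-20 / 4.996e-26 = 1.123e+06
Step 3: v_p = sqrt(1.123e+06) = 1060 m/s

1060


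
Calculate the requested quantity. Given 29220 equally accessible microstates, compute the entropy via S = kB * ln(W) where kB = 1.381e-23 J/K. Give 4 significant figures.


Step 1: ln(W) = ln(29220) = 10.28
Step 2: S = kB * ln(W) = 1.381e-23 * 10.28
Step 3: S = 1.42e-22 J/K

1.42e-22


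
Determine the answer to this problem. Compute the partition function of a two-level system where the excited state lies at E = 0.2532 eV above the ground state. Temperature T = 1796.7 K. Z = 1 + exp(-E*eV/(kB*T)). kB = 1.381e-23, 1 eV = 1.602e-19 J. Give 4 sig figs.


Step 1: Compute beta*E = E*eV/(kB*T) = 0.2532*1.602e-19/(1.381e-23*1796.7) = 1.635
Step 2: exp(-beta*E) = exp(-1.635) = 0.195
Step 3: Z = 1 + 0.195 = 1.195

1.195


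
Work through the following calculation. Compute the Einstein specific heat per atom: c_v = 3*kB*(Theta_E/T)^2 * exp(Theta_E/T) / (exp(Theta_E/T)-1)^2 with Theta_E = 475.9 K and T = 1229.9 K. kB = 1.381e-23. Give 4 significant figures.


Step 1: x = Theta_E/T = 475.9/1229.9 = 0.3869
Step 2: x^2 = 0.1497
Step 3: exp(x) = 1.472
Step 4: c_v = 3*1.381e-23*0.1497*1.472/(1.472-1)^2 = 4.092e-23

4.092e-23


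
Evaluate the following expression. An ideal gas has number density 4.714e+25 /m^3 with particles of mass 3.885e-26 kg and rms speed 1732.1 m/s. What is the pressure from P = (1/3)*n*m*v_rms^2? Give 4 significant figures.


Step 1: v_rms^2 = 1732.1^2 = 3e+06
Step 2: n*m = 4.714e+25*3.885e-26 = 1.831
Step 3: P = (1/3)*1.831*3e+06 = 1.831e+06 Pa

1.831e+06


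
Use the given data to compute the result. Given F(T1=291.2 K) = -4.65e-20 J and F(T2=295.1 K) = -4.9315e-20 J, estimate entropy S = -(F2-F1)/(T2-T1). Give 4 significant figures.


Step 1: dF = F2 - F1 = -4.9315e-20 - (-4.65e-20) = -2.815e-21 J
Step 2: dT = T2 - T1 = 295.1 - 291.2 = 3.9 K
Step 3: S = -dF/dT = -(-2.815e-21)/3.9 = 7.218e-22 J/K

7.218e-22


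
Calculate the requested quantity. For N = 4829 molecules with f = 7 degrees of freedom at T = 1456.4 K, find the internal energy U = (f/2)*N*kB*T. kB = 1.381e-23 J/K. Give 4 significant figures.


Step 1: f/2 = 7/2 = 3.5
Step 2: N*kB*T = 4829*1.381e-23*1456.4 = 9.713e-17
Step 3: U = 3.5 * 9.713e-17 = 3.399e-16 J

3.399e-16


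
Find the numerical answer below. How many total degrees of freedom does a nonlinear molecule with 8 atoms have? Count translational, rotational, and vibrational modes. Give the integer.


Step 1: Translational DOF = 3
Step 2: Rotational DOF (nonlinear) = 3
Step 3: Vibrational DOF = 3*8 - 6 = 18
Step 4: Total = 3 + 3 + 18 = 24

24


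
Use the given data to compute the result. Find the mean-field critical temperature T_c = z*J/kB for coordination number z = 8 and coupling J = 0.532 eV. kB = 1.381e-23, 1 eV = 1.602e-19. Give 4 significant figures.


Step 1: z*J = 8*0.532 = 4.256 eV
Step 2: Convert to Joules: 4.256*1.602e-19 = 6.818e-19 J
Step 3: T_c = 6.818e-19 / 1.381e-23 = 4.937e+04 K

4.937e+04


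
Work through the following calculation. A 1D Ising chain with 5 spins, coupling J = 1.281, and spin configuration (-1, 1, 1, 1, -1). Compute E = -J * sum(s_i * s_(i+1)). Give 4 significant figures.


Step 1: Nearest-neighbor products: -1, 1, 1, -1
Step 2: Sum of products = 0
Step 3: E = -1.281 * 0 = 0

0


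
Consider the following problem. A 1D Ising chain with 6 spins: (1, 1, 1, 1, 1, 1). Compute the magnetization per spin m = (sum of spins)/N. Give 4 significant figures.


Step 1: Count up spins (+1): 6, down spins (-1): 0
Step 2: Total magnetization M = 6 - 0 = 6
Step 3: m = M/N = 6/6 = 1

1


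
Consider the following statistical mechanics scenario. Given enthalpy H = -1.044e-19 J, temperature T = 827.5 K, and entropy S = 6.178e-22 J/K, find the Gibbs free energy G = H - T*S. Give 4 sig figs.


Step 1: T*S = 827.5 * 6.178e-22 = 5.112e-19 J
Step 2: G = H - T*S = -1.044e-19 - 5.112e-19
Step 3: G = -6.156e-19 J

-6.156e-19


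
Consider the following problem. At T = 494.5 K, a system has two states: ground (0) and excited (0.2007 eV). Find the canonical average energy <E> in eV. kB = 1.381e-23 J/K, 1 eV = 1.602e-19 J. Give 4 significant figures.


Step 1: beta*E = 0.2007*1.602e-19/(1.381e-23*494.5) = 4.708
Step 2: exp(-beta*E) = 0.009021
Step 3: <E> = 0.2007*0.009021/(1+0.009021) = 0.001794 eV

0.001794


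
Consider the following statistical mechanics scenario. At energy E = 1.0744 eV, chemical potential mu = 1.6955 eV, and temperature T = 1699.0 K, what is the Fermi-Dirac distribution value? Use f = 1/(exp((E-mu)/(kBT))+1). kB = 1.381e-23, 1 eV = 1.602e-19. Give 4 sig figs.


Step 1: (E - mu) = 1.0744 - 1.6955 = -0.6211 eV
Step 2: Convert: (E-mu)*eV = -9.95e-20 J
Step 3: x = (E-mu)*eV/(kB*T) = -4.241
Step 4: f = 1/(exp(-4.241)+1) = 0.9858

0.9858


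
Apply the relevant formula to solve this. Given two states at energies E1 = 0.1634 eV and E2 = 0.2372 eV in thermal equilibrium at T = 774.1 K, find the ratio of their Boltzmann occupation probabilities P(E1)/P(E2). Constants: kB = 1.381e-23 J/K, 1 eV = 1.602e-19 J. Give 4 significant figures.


Step 1: Compute energy difference dE = E1 - E2 = 0.1634 - 0.2372 = -0.0738 eV
Step 2: Convert to Joules: dE_J = -0.0738 * 1.602e-19 = -1.182e-20 J
Step 3: Compute exponent = -dE_J / (kB * T) = -(-1.182e-20) / (1.381e-23 * 774.1) = 1.106
Step 4: P(E1)/P(E2) = exp(1.106) = 3.022

3.022


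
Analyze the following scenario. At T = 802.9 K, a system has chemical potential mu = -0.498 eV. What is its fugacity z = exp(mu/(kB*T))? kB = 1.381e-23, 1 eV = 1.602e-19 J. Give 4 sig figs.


Step 1: Convert mu to Joules: -0.498*1.602e-19 = -7.978e-20 J
Step 2: kB*T = 1.381e-23*802.9 = 1.109e-20 J
Step 3: mu/(kB*T) = -7.195
Step 4: z = exp(-7.195) = 0.0007503

0.0007503


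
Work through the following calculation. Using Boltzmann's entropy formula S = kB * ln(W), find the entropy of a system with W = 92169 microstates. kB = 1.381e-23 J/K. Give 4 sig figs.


Step 1: ln(W) = ln(92169) = 11.43
Step 2: S = kB * ln(W) = 1.381e-23 * 11.43
Step 3: S = 1.579e-22 J/K

1.579e-22


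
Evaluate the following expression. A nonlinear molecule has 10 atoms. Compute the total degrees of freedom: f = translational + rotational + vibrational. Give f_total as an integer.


Step 1: Translational DOF = 3
Step 2: Rotational DOF (nonlinear) = 3
Step 3: Vibrational DOF = 3*10 - 6 = 24
Step 4: Total = 3 + 3 + 24 = 30

30


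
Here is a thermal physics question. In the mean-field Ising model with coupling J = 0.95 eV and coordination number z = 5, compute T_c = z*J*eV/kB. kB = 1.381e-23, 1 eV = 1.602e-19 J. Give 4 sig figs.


Step 1: z*J = 5*0.95 = 4.75 eV
Step 2: Convert to Joules: 4.75*1.602e-19 = 7.609e-19 J
Step 3: T_c = 7.609e-19 / 1.381e-23 = 5.51e+04 K

5.51e+04


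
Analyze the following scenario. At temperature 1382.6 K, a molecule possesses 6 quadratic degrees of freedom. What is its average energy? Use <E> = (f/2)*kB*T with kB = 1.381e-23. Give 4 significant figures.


Step 1: f/2 = 6/2 = 3
Step 2: kB*T = 1.381e-23 * 1382.6 = 1.909e-20
Step 3: <E> = 3 * 1.909e-20 = 5.728e-20 J

5.728e-20


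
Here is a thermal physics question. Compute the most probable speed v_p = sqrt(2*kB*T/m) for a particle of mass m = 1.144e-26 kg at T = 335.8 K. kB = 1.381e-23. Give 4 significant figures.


Step 1: Numerator = 2*kB*T = 2*1.381e-23*335.8 = 9.275e-21
Step 2: Ratio = 9.275e-21 / 1.144e-26 = 8.107e+05
Step 3: v_p = sqrt(8.107e+05) = 900.4 m/s

900.4


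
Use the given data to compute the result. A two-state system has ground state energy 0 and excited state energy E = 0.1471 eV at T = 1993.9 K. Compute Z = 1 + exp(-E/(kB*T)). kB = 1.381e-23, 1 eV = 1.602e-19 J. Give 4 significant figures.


Step 1: Compute beta*E = E*eV/(kB*T) = 0.1471*1.602e-19/(1.381e-23*1993.9) = 0.8558
Step 2: exp(-beta*E) = exp(-0.8558) = 0.4249
Step 3: Z = 1 + 0.4249 = 1.425

1.425


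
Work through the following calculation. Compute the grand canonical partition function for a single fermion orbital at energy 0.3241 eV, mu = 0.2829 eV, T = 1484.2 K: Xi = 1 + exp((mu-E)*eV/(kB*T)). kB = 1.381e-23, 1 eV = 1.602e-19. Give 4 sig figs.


Step 1: (mu - E) = 0.2829 - 0.3241 = -0.0412 eV
Step 2: x = (mu-E)*eV/(kB*T) = -0.0412*1.602e-19/(1.381e-23*1484.2) = -0.322
Step 3: exp(x) = 0.7247
Step 4: Xi = 1 + 0.7247 = 1.725

1.725


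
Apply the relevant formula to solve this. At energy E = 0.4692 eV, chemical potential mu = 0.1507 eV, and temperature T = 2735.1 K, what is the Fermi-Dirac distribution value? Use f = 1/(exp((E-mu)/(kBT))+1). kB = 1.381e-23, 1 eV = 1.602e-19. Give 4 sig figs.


Step 1: (E - mu) = 0.4692 - 0.1507 = 0.3185 eV
Step 2: Convert: (E-mu)*eV = 5.102e-20 J
Step 3: x = (E-mu)*eV/(kB*T) = 1.351
Step 4: f = 1/(exp(1.351)+1) = 0.2057

0.2057


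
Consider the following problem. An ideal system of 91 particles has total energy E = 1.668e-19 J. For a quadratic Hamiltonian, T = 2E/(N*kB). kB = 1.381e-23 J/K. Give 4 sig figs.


Step 1: Numerator = 2*E = 2*1.668e-19 = 3.336e-19 J
Step 2: Denominator = N*kB = 91*1.381e-23 = 1.257e-21
Step 3: T = 3.336e-19 / 1.257e-21 = 265.5 K

265.5


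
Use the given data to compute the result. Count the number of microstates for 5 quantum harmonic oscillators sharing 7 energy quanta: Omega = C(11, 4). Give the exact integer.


Step 1: Use binomial coefficient C(11, 4)
Step 2: Numerator = 11! / 7!
Step 3: Denominator = 4!
Step 4: Omega = 330

330


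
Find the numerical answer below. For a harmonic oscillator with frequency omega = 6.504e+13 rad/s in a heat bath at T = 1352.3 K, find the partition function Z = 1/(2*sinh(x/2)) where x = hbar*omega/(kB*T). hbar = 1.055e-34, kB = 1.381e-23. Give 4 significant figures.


Step 1: Compute x = hbar*omega/(kB*T) = 1.055e-34*6.504e+13/(1.381e-23*1352.3) = 0.3674
Step 2: x/2 = 0.1837
Step 3: sinh(x/2) = 0.1847
Step 4: Z = 1/(2*0.1847) = 2.706

2.706


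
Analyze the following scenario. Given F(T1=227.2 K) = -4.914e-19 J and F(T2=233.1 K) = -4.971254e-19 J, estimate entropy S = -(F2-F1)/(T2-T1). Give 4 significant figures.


Step 1: dF = F2 - F1 = -4.971254e-19 - (-4.914e-19) = -5.7254e-21 J
Step 2: dT = T2 - T1 = 233.1 - 227.2 = 5.9 K
Step 3: S = -dF/dT = -(-5.7254e-21)/5.9 = 9.704e-22 J/K

9.704e-22


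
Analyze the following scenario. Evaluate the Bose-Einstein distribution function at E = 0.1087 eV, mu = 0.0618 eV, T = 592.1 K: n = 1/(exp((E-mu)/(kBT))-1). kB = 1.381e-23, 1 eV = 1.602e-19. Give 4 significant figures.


Step 1: (E - mu) = 0.0469 eV
Step 2: x = (E-mu)*eV/(kB*T) = 0.0469*1.602e-19/(1.381e-23*592.1) = 0.9189
Step 3: exp(x) = 2.506
Step 4: n = 1/(exp(x)-1) = 0.6638

0.6638


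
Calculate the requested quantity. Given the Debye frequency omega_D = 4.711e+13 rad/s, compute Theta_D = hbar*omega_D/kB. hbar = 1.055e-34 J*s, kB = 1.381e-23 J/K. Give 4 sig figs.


Step 1: hbar*omega_D = 1.055e-34 * 4.711e+13 = 4.97e-21 J
Step 2: Theta_D = 4.97e-21 / 1.381e-23
Step 3: Theta_D = 359.9 K

359.9


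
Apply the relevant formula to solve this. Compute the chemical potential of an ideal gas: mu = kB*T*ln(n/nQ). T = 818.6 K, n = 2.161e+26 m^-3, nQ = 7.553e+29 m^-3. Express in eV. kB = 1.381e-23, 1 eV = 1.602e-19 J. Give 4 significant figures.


Step 1: n/nQ = 2.161e+26/7.553e+29 = 0.0002861
Step 2: ln(n/nQ) = -8.159
Step 3: mu = kB*T*ln(n/nQ) = 1.13e-20*-8.159 = -9.224e-20 J
Step 4: Convert to eV: -9.224e-20/1.602e-19 = -0.5758 eV

-0.5758


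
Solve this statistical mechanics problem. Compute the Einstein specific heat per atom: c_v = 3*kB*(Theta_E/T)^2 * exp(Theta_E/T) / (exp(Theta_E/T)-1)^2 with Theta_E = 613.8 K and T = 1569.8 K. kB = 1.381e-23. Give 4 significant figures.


Step 1: x = Theta_E/T = 613.8/1569.8 = 0.391
Step 2: x^2 = 0.1529
Step 3: exp(x) = 1.478
Step 4: c_v = 3*1.381e-23*0.1529*1.478/(1.478-1)^2 = 4.091e-23

4.091e-23


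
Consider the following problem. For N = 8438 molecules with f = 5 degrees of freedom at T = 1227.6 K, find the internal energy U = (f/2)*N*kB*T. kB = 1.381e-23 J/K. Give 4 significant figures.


Step 1: f/2 = 5/2 = 2.5
Step 2: N*kB*T = 8438*1.381e-23*1227.6 = 1.431e-16
Step 3: U = 2.5 * 1.431e-16 = 3.576e-16 J

3.576e-16


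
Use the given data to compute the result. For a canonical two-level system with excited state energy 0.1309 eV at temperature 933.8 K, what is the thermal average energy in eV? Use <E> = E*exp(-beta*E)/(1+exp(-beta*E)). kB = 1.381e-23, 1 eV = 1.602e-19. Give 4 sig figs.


Step 1: beta*E = 0.1309*1.602e-19/(1.381e-23*933.8) = 1.626
Step 2: exp(-beta*E) = 0.1967
Step 3: <E> = 0.1309*0.1967/(1+0.1967) = 0.02151 eV

0.02151


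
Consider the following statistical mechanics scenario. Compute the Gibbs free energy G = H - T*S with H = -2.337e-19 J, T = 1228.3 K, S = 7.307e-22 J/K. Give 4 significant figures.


Step 1: T*S = 1228.3 * 7.307e-22 = 8.975e-19 J
Step 2: G = H - T*S = -2.337e-19 - 8.975e-19
Step 3: G = -1.131e-18 J

-1.131e-18


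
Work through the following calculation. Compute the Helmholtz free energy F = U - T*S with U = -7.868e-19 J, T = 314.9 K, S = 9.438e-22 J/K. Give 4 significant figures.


Step 1: T*S = 314.9 * 9.438e-22 = 2.972e-19 J
Step 2: F = U - T*S = -7.868e-19 - 2.972e-19
Step 3: F = -1.084e-18 J

-1.084e-18


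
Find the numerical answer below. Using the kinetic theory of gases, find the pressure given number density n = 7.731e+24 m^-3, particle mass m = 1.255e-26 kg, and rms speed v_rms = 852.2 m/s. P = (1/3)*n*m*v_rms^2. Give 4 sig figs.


Step 1: v_rms^2 = 852.2^2 = 7.262e+05
Step 2: n*m = 7.731e+24*1.255e-26 = 0.09702
Step 3: P = (1/3)*0.09702*7.262e+05 = 2.349e+04 Pa

2.349e+04


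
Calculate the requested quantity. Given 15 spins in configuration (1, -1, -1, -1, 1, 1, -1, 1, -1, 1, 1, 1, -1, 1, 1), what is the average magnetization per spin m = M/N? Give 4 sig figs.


Step 1: Count up spins (+1): 9, down spins (-1): 6
Step 2: Total magnetization M = 9 - 6 = 3
Step 3: m = M/N = 3/15 = 0.2

0.2


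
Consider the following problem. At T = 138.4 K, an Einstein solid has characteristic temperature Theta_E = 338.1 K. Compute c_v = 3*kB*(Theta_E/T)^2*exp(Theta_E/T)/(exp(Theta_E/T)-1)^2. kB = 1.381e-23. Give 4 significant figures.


Step 1: x = Theta_E/T = 338.1/138.4 = 2.443
Step 2: x^2 = 5.968
Step 3: exp(x) = 11.51
Step 4: c_v = 3*1.381e-23*5.968*11.51/(11.51-1)^2 = 2.577e-23

2.577e-23


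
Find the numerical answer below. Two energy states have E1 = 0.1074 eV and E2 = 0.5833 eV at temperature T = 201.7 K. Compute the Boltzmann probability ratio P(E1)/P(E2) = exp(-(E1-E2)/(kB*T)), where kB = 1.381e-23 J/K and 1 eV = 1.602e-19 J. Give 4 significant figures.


Step 1: Compute energy difference dE = E1 - E2 = 0.1074 - 0.5833 = -0.4759 eV
Step 2: Convert to Joules: dE_J = -0.4759 * 1.602e-19 = -7.624e-20 J
Step 3: Compute exponent = -dE_J / (kB * T) = -(-7.624e-20) / (1.381e-23 * 201.7) = 27.37
Step 4: P(E1)/P(E2) = exp(27.37) = 7.705e+11

7.705e+11


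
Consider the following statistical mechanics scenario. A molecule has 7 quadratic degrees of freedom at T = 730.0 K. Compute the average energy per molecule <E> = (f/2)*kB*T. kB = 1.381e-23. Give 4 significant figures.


Step 1: f/2 = 7/2 = 3.5
Step 2: kB*T = 1.381e-23 * 730.0 = 1.008e-20
Step 3: <E> = 3.5 * 1.008e-20 = 3.528e-20 J

3.528e-20


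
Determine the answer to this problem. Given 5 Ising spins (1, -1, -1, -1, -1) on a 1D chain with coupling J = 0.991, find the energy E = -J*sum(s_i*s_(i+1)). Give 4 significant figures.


Step 1: Nearest-neighbor products: -1, 1, 1, 1
Step 2: Sum of products = 2
Step 3: E = -0.991 * 2 = -1.982

-1.982


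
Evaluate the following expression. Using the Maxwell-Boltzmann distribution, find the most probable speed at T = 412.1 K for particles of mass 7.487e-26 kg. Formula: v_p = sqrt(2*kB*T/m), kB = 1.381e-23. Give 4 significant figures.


Step 1: Numerator = 2*kB*T = 2*1.381e-23*412.1 = 1.138e-20
Step 2: Ratio = 1.138e-20 / 7.487e-26 = 1.52e+05
Step 3: v_p = sqrt(1.52e+05) = 389.9 m/s

389.9


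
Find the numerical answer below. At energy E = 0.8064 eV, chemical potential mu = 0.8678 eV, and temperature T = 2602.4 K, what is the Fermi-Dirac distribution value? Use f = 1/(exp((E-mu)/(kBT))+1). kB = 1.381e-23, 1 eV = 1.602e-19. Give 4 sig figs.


Step 1: (E - mu) = 0.8064 - 0.8678 = -0.0614 eV
Step 2: Convert: (E-mu)*eV = -9.836e-21 J
Step 3: x = (E-mu)*eV/(kB*T) = -0.2737
Step 4: f = 1/(exp(-0.2737)+1) = 0.568

0.568


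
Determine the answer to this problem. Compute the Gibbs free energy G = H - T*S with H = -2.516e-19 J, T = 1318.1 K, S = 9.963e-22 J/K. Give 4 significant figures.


Step 1: T*S = 1318.1 * 9.963e-22 = 1.313e-18 J
Step 2: G = H - T*S = -2.516e-19 - 1.313e-18
Step 3: G = -1.565e-18 J

-1.565e-18


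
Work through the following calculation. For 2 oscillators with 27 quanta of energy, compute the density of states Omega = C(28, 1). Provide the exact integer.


Step 1: Use binomial coefficient C(28, 1)
Step 2: Numerator = 28! / 27!
Step 3: Denominator = 1!
Step 4: Omega = 28

28


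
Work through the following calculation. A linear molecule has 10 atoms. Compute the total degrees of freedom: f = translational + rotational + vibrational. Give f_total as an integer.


Step 1: Translational DOF = 3
Step 2: Rotational DOF (linear) = 2
Step 3: Vibrational DOF = 3*10 - 5 = 25
Step 4: Total = 3 + 2 + 25 = 30

30


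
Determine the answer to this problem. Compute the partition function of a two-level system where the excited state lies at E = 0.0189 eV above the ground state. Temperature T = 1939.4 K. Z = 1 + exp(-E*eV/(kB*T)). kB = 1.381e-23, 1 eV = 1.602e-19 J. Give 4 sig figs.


Step 1: Compute beta*E = E*eV/(kB*T) = 0.0189*1.602e-19/(1.381e-23*1939.4) = 0.113
Step 2: exp(-beta*E) = exp(-0.113) = 0.8931
Step 3: Z = 1 + 0.8931 = 1.893

1.893


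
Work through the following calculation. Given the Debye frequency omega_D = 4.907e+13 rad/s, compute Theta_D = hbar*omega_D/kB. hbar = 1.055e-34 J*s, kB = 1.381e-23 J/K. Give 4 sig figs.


Step 1: hbar*omega_D = 1.055e-34 * 4.907e+13 = 5.177e-21 J
Step 2: Theta_D = 5.177e-21 / 1.381e-23
Step 3: Theta_D = 374.9 K

374.9


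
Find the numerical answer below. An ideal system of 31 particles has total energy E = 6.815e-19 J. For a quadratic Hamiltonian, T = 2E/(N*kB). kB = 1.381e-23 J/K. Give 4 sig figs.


Step 1: Numerator = 2*E = 2*6.815e-19 = 1.363e-18 J
Step 2: Denominator = N*kB = 31*1.381e-23 = 4.281e-22
Step 3: T = 1.363e-18 / 4.281e-22 = 3184 K

3184


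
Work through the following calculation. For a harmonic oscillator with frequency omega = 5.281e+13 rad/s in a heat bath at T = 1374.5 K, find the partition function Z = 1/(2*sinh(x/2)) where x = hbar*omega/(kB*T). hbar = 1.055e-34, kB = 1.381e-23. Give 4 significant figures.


Step 1: Compute x = hbar*omega/(kB*T) = 1.055e-34*5.281e+13/(1.381e-23*1374.5) = 0.2935
Step 2: x/2 = 0.1468
Step 3: sinh(x/2) = 0.1473
Step 4: Z = 1/(2*0.1473) = 3.395

3.395


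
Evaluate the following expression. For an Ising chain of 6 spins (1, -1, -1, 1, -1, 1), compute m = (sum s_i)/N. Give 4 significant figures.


Step 1: Count up spins (+1): 3, down spins (-1): 3
Step 2: Total magnetization M = 3 - 3 = 0
Step 3: m = M/N = 0/6 = 0

0


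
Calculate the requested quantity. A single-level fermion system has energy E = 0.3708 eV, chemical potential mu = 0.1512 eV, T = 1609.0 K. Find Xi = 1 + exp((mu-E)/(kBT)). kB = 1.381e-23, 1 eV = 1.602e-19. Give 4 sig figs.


Step 1: (mu - E) = 0.1512 - 0.3708 = -0.2196 eV
Step 2: x = (mu-E)*eV/(kB*T) = -0.2196*1.602e-19/(1.381e-23*1609.0) = -1.583
Step 3: exp(x) = 0.2053
Step 4: Xi = 1 + 0.2053 = 1.205

1.205


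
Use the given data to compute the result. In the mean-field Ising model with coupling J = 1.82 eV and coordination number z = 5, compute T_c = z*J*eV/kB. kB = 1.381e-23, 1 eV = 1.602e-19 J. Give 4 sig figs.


Step 1: z*J = 5*1.82 = 9.1 eV
Step 2: Convert to Joules: 9.1*1.602e-19 = 1.458e-18 J
Step 3: T_c = 1.458e-18 / 1.381e-23 = 1.056e+05 K

1.056e+05


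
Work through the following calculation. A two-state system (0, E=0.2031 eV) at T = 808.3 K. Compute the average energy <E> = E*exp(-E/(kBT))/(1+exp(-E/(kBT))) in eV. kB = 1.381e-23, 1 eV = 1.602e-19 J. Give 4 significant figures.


Step 1: beta*E = 0.2031*1.602e-19/(1.381e-23*808.3) = 2.915
Step 2: exp(-beta*E) = 0.05422
Step 3: <E> = 0.2031*0.05422/(1+0.05422) = 0.01044 eV

0.01044


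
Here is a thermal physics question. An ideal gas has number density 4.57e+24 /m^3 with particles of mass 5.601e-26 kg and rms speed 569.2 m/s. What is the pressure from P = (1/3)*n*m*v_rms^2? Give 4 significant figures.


Step 1: v_rms^2 = 569.2^2 = 3.24e+05
Step 2: n*m = 4.57e+24*5.601e-26 = 0.256
Step 3: P = (1/3)*0.256*3.24e+05 = 2.764e+04 Pa

2.764e+04


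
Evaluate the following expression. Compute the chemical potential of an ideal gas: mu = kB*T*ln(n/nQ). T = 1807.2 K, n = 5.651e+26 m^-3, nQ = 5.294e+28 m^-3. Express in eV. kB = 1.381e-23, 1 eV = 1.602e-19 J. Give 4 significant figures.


Step 1: n/nQ = 5.651e+26/5.294e+28 = 0.01067
Step 2: ln(n/nQ) = -4.54
Step 3: mu = kB*T*ln(n/nQ) = 2.496e-20*-4.54 = -1.133e-19 J
Step 4: Convert to eV: -1.133e-19/1.602e-19 = -0.7073 eV

-0.7073


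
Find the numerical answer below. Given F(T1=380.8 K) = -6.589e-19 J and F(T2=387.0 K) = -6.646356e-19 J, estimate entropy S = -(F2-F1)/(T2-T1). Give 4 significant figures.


Step 1: dF = F2 - F1 = -6.646356e-19 - (-6.589e-19) = -5.7356e-21 J
Step 2: dT = T2 - T1 = 387.0 - 380.8 = 6.2 K
Step 3: S = -dF/dT = -(-5.7356e-21)/6.2 = 9.251e-22 J/K

9.251e-22


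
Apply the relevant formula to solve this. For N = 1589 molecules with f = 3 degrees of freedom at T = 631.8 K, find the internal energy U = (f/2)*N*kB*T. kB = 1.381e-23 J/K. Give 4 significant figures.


Step 1: f/2 = 3/2 = 1.5
Step 2: N*kB*T = 1589*1.381e-23*631.8 = 1.386e-17
Step 3: U = 1.5 * 1.386e-17 = 2.08e-17 J

2.08e-17


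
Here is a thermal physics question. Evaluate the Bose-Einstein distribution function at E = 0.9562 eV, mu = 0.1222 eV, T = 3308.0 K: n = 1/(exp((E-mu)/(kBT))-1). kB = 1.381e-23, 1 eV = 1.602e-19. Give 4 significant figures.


Step 1: (E - mu) = 0.834 eV
Step 2: x = (E-mu)*eV/(kB*T) = 0.834*1.602e-19/(1.381e-23*3308.0) = 2.925
Step 3: exp(x) = 18.63
Step 4: n = 1/(exp(x)-1) = 0.05673

0.05673


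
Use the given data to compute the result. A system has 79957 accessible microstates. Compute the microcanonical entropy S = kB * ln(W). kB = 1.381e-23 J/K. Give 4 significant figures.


Step 1: ln(W) = ln(79957) = 11.29
Step 2: S = kB * ln(W) = 1.381e-23 * 11.29
Step 3: S = 1.559e-22 J/K

1.559e-22


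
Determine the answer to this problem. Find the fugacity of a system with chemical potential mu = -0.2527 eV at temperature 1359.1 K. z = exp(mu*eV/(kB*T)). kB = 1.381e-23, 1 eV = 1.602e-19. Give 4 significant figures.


Step 1: Convert mu to Joules: -0.2527*1.602e-19 = -4.048e-20 J
Step 2: kB*T = 1.381e-23*1359.1 = 1.877e-20 J
Step 3: mu/(kB*T) = -2.157
Step 4: z = exp(-2.157) = 0.1157

0.1157


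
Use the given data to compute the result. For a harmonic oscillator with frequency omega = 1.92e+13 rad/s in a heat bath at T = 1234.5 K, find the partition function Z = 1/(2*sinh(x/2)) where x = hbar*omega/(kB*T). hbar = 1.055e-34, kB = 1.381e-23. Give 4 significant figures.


Step 1: Compute x = hbar*omega/(kB*T) = 1.055e-34*1.92e+13/(1.381e-23*1234.5) = 0.1188
Step 2: x/2 = 0.05941
Step 3: sinh(x/2) = 0.05944
Step 4: Z = 1/(2*0.05944) = 8.412

8.412


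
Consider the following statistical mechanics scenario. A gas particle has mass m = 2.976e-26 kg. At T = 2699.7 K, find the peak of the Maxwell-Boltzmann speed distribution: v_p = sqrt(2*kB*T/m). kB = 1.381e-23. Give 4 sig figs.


Step 1: Numerator = 2*kB*T = 2*1.381e-23*2699.7 = 7.457e-20
Step 2: Ratio = 7.457e-20 / 2.976e-26 = 2.506e+06
Step 3: v_p = sqrt(2.506e+06) = 1583 m/s

1583


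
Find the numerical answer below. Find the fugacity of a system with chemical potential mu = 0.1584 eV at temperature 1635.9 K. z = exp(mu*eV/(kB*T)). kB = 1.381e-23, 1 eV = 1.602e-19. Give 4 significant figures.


Step 1: Convert mu to Joules: 0.1584*1.602e-19 = 2.538e-20 J
Step 2: kB*T = 1.381e-23*1635.9 = 2.259e-20 J
Step 3: mu/(kB*T) = 1.123
Step 4: z = exp(1.123) = 3.075

3.075


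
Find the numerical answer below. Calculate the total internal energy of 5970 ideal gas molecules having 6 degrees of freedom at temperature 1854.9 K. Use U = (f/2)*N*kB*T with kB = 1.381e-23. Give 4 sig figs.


Step 1: f/2 = 6/2 = 3.0
Step 2: N*kB*T = 5970*1.381e-23*1854.9 = 1.529e-16
Step 3: U = 3.0 * 1.529e-16 = 4.588e-16 J

4.588e-16


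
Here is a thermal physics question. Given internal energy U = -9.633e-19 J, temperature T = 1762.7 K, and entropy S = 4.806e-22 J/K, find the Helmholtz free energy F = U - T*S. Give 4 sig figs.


Step 1: T*S = 1762.7 * 4.806e-22 = 8.472e-19 J
Step 2: F = U - T*S = -9.633e-19 - 8.472e-19
Step 3: F = -1.81e-18 J

-1.81e-18


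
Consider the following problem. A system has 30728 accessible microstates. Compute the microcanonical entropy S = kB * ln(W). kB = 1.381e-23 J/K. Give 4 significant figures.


Step 1: ln(W) = ln(30728) = 10.33
Step 2: S = kB * ln(W) = 1.381e-23 * 10.33
Step 3: S = 1.427e-22 J/K

1.427e-22


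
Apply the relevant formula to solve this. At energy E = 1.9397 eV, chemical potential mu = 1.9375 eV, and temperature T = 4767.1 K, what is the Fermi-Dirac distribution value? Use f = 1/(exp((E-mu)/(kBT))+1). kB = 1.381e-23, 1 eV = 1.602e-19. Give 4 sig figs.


Step 1: (E - mu) = 1.9397 - 1.9375 = 0.0022 eV
Step 2: Convert: (E-mu)*eV = 3.524e-22 J
Step 3: x = (E-mu)*eV/(kB*T) = 0.005353
Step 4: f = 1/(exp(0.005353)+1) = 0.4987

0.4987


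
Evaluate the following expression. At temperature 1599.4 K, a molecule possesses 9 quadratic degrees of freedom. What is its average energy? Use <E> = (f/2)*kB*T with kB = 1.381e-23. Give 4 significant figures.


Step 1: f/2 = 9/2 = 4.5
Step 2: kB*T = 1.381e-23 * 1599.4 = 2.209e-20
Step 3: <E> = 4.5 * 2.209e-20 = 9.939e-20 J

9.939e-20


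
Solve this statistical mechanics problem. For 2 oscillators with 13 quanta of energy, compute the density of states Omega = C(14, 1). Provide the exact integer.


Step 1: Use binomial coefficient C(14, 1)
Step 2: Numerator = 14! / 13!
Step 3: Denominator = 1!
Step 4: Omega = 14

14


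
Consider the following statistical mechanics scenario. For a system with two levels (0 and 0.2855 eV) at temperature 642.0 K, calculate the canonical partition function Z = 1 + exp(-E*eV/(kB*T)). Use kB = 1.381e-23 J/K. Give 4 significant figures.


Step 1: Compute beta*E = E*eV/(kB*T) = 0.2855*1.602e-19/(1.381e-23*642.0) = 5.159
Step 2: exp(-beta*E) = exp(-5.159) = 0.005749
Step 3: Z = 1 + 0.005749 = 1.006

1.006


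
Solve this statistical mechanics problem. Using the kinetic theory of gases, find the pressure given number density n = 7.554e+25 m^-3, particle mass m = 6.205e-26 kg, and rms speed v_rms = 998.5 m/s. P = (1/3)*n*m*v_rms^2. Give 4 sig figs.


Step 1: v_rms^2 = 998.5^2 = 9.97e+05
Step 2: n*m = 7.554e+25*6.205e-26 = 4.687
Step 3: P = (1/3)*4.687*9.97e+05 = 1.558e+06 Pa

1.558e+06


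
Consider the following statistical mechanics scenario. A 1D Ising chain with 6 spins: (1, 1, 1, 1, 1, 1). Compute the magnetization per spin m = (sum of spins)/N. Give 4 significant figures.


Step 1: Count up spins (+1): 6, down spins (-1): 0
Step 2: Total magnetization M = 6 - 0 = 6
Step 3: m = M/N = 6/6 = 1

1


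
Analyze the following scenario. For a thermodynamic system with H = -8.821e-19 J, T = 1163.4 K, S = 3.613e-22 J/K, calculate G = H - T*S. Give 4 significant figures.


Step 1: T*S = 1163.4 * 3.613e-22 = 4.203e-19 J
Step 2: G = H - T*S = -8.821e-19 - 4.203e-19
Step 3: G = -1.302e-18 J

-1.302e-18


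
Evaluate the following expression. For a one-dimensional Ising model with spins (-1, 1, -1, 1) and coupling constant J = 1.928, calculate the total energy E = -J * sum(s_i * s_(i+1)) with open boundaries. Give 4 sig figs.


Step 1: Nearest-neighbor products: -1, -1, -1
Step 2: Sum of products = -3
Step 3: E = -1.928 * -3 = 5.784

5.784
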